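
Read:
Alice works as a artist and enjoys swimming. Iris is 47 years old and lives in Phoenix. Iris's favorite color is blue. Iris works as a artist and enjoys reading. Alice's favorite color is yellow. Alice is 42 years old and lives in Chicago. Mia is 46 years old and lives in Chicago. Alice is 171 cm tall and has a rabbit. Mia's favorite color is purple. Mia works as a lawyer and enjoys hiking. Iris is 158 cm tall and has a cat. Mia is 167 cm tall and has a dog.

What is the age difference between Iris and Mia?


|47 - 46| = 1

1


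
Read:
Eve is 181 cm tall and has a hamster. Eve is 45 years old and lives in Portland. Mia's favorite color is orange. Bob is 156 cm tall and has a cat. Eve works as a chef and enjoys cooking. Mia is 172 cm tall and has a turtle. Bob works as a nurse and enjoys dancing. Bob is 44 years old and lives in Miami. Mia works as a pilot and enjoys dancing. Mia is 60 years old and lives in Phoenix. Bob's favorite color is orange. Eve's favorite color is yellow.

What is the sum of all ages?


45+60+44 = 149

149


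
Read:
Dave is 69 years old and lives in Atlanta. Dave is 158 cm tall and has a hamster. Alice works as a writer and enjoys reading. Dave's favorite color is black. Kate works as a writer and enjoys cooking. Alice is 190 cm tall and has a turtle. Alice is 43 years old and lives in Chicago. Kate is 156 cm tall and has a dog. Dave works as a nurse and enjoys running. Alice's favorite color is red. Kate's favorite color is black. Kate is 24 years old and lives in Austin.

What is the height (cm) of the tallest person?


Tallest: Alice at 190 cm

190


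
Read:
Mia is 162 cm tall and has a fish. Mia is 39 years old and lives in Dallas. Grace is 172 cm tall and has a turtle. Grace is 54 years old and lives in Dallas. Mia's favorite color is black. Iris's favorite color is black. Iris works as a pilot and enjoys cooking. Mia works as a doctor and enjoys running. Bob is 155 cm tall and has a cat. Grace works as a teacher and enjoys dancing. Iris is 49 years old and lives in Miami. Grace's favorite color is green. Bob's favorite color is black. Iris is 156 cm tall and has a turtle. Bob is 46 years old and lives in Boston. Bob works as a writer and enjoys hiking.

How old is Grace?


Grace is 54 years old

54


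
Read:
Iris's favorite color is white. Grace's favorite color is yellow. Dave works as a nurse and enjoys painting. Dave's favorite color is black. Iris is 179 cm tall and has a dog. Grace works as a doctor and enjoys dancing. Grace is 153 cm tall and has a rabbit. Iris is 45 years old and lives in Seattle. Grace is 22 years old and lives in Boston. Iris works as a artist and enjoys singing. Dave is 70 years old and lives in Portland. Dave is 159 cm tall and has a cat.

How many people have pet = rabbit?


Count: 1

1


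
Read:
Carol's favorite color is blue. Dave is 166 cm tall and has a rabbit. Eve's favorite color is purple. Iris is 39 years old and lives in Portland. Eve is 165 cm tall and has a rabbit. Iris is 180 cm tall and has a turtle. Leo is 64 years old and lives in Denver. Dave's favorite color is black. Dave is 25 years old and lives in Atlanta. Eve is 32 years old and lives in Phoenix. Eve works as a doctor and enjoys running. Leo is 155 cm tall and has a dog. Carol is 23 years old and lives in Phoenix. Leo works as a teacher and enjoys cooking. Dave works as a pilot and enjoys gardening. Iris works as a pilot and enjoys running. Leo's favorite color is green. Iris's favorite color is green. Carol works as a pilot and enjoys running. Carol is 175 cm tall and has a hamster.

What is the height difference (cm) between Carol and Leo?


|175 - 155| = 20

20


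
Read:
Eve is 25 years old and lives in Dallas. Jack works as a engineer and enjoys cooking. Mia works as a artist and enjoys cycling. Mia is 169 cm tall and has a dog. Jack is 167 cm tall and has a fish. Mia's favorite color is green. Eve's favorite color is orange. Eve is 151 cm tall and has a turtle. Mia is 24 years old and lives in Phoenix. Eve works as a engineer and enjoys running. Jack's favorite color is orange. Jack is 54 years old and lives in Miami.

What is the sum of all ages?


25+54+24 = 103

103


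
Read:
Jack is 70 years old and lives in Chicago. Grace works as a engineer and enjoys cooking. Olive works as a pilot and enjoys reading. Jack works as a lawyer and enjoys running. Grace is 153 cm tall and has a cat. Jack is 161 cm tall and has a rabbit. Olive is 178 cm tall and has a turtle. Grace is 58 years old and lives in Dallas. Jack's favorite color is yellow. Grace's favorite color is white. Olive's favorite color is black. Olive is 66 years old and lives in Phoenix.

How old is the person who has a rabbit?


Person with rabbit is Jack, age 70

70


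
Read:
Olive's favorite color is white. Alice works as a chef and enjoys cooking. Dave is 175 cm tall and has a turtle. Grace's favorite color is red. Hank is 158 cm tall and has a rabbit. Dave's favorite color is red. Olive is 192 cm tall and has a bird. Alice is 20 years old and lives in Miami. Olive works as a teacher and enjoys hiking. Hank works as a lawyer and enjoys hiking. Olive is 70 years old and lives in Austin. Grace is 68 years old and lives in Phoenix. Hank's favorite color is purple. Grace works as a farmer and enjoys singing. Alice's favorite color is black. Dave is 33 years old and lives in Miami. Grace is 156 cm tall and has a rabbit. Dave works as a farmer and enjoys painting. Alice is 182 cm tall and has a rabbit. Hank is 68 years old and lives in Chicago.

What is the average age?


Sum=259, n=5, avg=51.8

51.8


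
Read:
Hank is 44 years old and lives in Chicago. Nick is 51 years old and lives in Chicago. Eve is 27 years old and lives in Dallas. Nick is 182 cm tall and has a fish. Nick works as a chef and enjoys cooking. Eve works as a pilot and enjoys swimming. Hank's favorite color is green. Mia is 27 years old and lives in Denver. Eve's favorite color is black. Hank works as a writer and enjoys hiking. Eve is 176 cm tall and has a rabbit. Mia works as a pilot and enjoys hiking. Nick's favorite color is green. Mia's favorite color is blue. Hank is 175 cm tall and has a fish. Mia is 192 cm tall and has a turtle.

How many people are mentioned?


People: Hank, Nick, Mia, Eve. Count = 4

4


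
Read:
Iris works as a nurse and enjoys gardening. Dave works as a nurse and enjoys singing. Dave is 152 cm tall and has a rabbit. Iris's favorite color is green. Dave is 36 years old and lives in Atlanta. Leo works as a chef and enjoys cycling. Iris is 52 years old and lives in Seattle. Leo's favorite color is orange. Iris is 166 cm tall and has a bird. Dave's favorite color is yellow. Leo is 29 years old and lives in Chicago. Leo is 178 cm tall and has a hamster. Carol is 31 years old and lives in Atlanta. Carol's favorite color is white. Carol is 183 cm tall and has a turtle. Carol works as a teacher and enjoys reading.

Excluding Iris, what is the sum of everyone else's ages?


Sum (excluding Iris): 96

96


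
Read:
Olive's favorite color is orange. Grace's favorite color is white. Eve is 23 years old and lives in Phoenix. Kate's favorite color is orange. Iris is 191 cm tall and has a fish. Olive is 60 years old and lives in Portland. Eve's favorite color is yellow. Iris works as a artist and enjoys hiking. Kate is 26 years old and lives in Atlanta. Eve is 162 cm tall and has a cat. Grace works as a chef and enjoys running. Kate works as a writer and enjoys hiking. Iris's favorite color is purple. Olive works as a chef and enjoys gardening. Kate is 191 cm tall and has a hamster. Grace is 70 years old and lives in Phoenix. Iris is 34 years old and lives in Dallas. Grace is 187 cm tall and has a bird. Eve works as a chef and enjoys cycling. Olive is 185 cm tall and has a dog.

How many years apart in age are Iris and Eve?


34 vs 23, diff = 11

11


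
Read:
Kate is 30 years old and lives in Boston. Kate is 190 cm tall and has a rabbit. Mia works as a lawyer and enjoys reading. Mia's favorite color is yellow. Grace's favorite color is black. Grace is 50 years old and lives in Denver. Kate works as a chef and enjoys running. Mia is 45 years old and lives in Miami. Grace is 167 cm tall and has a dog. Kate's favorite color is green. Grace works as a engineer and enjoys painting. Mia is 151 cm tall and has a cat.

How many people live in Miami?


Count in Miami: 1

1


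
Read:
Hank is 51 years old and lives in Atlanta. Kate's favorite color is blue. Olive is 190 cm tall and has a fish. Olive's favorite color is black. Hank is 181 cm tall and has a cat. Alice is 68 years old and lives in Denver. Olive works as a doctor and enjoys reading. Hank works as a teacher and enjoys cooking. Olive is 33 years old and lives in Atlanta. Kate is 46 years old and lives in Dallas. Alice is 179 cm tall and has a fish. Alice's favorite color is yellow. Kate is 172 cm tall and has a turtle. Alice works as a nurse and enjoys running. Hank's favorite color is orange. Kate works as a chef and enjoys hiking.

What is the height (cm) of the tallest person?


Tallest: Olive at 190 cm

190


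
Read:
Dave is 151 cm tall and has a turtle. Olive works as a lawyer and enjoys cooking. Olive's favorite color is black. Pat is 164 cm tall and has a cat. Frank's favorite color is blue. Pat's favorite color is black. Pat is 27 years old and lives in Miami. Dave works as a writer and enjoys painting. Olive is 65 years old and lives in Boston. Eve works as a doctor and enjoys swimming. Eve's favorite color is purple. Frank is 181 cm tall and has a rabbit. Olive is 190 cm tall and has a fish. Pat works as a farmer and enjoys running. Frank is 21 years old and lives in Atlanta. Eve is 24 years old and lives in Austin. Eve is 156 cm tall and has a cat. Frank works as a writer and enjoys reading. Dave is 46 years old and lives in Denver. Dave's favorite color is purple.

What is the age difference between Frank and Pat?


|21 - 27| = 6

6


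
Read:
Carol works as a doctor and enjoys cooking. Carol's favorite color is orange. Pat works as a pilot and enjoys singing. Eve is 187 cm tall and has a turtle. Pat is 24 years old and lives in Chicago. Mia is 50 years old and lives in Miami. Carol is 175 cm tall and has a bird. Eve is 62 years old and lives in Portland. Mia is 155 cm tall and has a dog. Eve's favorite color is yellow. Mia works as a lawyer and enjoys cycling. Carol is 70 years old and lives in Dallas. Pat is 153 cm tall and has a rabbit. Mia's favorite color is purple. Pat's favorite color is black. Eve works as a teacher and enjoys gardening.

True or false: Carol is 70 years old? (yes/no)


Carol is actually 70. yes

yes


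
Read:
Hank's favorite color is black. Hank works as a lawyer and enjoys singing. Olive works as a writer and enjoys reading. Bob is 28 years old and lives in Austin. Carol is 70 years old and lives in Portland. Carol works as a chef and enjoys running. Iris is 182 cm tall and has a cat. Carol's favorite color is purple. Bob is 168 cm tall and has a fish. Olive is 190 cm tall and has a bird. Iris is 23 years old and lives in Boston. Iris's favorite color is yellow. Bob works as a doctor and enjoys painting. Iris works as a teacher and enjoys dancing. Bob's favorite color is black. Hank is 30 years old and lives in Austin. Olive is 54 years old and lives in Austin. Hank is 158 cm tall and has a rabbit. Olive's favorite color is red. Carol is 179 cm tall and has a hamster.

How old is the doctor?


The doctor is Bob, age 28

28


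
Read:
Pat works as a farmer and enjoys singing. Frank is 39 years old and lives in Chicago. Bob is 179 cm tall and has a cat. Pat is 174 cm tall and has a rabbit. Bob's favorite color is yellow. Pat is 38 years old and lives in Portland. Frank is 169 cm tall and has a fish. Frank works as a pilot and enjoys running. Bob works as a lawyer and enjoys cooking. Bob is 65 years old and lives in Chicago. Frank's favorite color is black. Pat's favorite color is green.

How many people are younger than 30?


Filter: 0

0


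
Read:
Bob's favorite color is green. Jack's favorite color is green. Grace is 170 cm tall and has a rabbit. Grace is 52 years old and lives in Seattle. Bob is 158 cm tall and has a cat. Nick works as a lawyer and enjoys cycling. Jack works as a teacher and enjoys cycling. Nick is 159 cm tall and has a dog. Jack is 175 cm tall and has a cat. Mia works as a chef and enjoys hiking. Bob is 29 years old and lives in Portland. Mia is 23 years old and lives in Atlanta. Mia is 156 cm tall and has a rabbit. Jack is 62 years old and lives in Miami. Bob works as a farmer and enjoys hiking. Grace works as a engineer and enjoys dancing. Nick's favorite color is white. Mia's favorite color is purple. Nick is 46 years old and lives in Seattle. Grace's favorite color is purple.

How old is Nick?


Nick is 46 years old

46


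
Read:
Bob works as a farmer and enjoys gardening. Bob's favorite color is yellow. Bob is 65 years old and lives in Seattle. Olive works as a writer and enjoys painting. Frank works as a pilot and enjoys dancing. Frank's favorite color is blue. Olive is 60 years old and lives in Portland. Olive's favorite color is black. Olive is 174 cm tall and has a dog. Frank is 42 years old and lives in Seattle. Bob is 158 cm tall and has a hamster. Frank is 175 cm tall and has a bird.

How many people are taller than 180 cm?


Taller than 180: 0

0


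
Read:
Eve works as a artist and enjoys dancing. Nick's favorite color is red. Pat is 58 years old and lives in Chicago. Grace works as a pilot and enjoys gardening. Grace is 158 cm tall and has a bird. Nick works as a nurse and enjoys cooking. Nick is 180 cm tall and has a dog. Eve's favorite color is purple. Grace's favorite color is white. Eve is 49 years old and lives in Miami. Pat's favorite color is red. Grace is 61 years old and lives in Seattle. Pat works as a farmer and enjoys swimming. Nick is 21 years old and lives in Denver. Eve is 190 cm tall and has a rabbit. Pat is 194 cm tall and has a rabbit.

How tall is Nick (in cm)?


Nick is 180 cm tall

180


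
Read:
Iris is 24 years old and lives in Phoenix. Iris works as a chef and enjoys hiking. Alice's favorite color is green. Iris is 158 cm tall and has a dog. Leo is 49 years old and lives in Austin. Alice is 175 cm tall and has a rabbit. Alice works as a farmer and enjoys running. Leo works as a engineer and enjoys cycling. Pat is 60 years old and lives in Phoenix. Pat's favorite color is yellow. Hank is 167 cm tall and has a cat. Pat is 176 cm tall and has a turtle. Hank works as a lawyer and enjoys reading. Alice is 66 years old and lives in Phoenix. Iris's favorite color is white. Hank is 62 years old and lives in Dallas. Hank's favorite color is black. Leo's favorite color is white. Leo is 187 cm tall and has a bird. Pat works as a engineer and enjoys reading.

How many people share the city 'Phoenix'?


Count: 3

3


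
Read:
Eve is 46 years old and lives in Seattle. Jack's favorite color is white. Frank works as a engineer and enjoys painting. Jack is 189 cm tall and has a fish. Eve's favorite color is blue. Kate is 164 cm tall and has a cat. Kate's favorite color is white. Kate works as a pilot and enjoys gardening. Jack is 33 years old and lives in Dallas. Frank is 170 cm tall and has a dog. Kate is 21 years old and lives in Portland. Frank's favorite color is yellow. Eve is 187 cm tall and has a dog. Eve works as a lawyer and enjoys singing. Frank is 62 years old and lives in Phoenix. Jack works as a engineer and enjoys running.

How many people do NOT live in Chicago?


Not in Chicago: 4

4


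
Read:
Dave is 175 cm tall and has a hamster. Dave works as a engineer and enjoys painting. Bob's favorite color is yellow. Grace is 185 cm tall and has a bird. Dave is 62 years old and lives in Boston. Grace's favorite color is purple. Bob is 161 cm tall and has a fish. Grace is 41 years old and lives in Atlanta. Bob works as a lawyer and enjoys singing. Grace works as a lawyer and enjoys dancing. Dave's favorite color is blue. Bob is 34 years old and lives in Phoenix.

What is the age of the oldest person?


Oldest: Dave at 62

62


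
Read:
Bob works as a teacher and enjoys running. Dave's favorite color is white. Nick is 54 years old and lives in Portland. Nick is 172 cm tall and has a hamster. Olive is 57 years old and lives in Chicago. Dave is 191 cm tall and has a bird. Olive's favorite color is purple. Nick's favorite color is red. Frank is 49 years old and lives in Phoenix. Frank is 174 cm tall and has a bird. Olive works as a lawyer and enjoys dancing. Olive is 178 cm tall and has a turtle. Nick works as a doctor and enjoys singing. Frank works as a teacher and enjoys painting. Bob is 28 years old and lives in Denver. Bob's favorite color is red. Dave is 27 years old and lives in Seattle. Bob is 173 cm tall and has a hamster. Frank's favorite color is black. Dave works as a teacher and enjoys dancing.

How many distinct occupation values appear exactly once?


Unique occupation values: 2

2


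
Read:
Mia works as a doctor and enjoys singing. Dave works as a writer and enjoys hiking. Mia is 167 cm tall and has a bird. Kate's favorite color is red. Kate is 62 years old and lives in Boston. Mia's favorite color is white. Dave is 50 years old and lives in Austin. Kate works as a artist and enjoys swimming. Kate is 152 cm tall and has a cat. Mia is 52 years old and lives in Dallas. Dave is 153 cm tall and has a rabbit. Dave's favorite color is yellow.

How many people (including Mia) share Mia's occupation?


Mia is a doctor. Count = 1

1


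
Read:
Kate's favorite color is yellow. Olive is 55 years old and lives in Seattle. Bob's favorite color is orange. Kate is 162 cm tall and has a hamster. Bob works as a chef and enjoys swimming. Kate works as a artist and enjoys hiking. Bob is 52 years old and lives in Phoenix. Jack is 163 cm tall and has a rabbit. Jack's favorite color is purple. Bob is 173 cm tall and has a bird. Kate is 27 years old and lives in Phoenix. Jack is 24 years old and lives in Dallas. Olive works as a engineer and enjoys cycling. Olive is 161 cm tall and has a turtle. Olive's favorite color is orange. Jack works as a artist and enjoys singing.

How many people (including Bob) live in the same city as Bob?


Bob lives in Phoenix. Count = 2

2


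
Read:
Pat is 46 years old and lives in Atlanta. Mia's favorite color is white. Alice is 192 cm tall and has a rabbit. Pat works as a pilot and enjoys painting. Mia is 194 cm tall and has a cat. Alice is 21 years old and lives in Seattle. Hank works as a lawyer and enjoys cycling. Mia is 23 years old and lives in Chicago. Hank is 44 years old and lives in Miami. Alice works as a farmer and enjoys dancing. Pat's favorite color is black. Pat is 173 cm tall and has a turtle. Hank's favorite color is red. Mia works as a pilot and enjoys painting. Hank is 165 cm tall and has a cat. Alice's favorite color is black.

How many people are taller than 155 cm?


Taller than 155: 4

4


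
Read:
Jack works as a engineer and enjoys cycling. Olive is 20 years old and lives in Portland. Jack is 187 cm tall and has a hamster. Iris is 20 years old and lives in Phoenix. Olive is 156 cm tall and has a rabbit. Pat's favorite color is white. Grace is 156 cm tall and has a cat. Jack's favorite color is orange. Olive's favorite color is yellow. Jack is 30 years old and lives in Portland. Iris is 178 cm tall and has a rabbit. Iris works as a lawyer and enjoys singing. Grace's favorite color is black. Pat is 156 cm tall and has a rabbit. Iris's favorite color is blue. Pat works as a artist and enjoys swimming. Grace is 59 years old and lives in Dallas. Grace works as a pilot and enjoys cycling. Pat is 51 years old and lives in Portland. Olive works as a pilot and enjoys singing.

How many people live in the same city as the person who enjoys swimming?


Person with hobby swimming is Pat, city Portland. Count = 3

3


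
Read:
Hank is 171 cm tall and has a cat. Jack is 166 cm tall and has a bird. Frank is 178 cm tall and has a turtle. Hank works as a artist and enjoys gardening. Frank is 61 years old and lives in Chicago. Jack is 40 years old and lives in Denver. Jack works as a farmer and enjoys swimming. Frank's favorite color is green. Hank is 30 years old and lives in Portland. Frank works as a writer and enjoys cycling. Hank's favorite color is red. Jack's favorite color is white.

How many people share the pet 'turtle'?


Count: 1

1


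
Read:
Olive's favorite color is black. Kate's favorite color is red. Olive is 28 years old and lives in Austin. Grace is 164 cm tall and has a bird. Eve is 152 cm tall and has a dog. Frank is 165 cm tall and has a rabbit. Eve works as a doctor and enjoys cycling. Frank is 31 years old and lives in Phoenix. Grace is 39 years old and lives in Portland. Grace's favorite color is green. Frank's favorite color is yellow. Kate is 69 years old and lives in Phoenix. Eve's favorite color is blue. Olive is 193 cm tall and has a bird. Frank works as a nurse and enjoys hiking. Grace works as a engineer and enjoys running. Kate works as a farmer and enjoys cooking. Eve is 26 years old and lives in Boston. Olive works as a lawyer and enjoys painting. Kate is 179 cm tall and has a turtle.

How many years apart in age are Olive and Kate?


28 vs 69, diff = 41

41


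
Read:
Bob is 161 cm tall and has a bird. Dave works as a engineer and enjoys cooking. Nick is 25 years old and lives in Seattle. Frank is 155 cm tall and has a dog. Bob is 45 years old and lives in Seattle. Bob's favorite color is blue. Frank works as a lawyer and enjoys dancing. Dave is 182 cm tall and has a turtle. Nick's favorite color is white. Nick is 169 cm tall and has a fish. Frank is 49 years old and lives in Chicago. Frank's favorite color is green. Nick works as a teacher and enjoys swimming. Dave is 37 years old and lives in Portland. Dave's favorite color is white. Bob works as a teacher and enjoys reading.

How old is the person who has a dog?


Person with dog is Frank, age 49

49


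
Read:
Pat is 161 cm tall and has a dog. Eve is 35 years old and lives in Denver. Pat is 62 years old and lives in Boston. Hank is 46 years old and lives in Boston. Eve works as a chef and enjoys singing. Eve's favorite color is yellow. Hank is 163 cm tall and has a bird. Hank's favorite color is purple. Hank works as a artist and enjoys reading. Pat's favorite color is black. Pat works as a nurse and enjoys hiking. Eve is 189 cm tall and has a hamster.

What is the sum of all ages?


62+46+35 = 143

143


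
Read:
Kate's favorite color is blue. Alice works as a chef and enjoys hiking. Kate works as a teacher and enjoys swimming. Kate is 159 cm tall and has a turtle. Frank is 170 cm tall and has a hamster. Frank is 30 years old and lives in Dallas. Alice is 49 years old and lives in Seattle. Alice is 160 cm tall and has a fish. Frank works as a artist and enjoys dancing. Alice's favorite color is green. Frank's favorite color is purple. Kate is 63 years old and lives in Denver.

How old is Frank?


Frank is 30 years old

30


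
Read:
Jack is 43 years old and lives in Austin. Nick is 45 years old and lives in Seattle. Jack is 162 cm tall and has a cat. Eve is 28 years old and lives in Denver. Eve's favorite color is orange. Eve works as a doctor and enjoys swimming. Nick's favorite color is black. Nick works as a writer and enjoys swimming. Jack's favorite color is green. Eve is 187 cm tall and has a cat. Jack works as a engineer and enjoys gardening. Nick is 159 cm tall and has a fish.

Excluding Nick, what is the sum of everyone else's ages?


Sum (excluding Nick): 71

71


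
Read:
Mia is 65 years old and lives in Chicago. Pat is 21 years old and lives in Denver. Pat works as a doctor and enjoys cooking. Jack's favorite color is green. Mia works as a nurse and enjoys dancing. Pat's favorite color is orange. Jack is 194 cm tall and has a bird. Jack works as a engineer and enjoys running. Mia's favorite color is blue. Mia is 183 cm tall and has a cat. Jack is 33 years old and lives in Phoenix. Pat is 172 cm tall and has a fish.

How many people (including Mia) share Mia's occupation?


Mia is a nurse. Count = 1

1


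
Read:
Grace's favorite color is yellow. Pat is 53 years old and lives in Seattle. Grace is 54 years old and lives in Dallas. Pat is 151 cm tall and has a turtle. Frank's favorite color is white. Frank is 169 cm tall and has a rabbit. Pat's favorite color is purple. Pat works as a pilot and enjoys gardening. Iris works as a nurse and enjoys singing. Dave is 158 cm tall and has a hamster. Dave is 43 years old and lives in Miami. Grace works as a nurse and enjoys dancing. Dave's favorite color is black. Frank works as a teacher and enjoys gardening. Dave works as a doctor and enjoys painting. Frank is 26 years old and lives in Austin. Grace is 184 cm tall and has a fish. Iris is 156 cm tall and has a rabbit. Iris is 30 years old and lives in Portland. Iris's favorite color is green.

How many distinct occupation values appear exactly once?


Unique occupation values: 3

3


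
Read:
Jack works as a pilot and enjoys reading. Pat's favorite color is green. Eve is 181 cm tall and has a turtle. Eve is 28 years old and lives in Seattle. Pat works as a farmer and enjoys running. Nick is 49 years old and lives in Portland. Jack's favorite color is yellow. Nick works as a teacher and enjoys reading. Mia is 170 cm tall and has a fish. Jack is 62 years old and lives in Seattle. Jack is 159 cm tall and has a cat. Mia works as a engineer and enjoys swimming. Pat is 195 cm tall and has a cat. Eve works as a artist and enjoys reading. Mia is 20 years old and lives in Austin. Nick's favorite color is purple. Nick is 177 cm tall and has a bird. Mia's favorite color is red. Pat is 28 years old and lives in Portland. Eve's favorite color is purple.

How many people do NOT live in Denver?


Not in Denver: 5

5


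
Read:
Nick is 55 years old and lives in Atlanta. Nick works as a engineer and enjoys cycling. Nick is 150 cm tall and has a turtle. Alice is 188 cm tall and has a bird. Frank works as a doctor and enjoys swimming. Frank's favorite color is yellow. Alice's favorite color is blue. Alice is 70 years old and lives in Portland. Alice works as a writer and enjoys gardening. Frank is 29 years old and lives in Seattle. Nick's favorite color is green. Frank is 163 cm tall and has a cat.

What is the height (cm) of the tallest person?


Tallest: Alice at 188 cm

188


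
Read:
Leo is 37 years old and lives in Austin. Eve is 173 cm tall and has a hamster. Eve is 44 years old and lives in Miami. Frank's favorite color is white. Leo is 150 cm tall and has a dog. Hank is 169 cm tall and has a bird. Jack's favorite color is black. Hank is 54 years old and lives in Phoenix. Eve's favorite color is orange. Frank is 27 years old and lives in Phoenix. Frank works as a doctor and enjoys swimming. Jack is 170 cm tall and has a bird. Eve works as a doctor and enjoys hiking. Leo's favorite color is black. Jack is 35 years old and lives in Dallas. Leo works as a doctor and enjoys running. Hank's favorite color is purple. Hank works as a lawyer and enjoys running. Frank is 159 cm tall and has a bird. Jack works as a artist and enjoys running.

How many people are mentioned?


People: Eve, Frank, Hank, Leo, Jack. Count = 5

5


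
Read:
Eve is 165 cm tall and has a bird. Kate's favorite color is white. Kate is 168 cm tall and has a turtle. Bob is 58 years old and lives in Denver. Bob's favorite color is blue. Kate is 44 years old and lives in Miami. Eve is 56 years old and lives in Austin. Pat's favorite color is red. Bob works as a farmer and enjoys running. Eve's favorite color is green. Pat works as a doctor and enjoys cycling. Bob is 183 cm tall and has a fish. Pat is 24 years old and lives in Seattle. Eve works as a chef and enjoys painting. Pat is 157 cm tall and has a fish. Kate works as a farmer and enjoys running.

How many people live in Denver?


Count in Denver: 1

1


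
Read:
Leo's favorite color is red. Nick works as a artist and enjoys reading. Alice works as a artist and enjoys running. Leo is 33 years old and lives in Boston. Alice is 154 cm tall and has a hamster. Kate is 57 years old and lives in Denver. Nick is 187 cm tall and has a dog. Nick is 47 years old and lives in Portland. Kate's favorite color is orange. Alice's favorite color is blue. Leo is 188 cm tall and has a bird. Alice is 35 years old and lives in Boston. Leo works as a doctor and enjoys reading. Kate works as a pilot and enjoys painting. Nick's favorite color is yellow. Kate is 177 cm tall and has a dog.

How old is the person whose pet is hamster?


Person with pet=hamster is Alice, age 35

35


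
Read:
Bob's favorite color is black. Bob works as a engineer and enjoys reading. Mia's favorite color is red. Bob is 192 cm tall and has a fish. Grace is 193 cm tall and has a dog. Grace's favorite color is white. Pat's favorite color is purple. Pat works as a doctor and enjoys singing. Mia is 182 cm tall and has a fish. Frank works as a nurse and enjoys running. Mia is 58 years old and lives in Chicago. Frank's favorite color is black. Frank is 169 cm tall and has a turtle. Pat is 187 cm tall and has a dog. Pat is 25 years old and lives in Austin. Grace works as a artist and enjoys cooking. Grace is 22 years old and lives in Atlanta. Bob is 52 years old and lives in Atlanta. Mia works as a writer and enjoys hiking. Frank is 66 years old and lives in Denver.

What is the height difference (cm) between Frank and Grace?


|169 - 193| = 24

24


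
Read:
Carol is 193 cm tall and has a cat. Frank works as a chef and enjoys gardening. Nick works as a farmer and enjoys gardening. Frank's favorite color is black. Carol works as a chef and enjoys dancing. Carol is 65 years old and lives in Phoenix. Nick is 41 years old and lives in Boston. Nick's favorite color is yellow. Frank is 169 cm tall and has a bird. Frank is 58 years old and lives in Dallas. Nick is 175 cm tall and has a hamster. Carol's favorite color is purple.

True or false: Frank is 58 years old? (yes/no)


Frank is actually 58. yes

yes


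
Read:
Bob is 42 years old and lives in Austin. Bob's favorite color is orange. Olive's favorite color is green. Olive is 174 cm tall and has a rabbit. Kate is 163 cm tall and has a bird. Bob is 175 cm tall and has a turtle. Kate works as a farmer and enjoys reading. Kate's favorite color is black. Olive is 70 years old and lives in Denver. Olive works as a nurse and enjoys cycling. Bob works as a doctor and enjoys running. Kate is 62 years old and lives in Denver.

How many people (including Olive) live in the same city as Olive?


Olive lives in Denver. Count = 2

2


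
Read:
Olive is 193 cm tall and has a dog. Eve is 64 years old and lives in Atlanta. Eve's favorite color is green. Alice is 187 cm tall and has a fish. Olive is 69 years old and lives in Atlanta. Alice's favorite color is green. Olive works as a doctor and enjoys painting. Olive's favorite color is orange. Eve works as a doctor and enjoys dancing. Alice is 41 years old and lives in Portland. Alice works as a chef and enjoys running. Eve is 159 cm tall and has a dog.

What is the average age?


Sum=174, n=3, avg=58

58


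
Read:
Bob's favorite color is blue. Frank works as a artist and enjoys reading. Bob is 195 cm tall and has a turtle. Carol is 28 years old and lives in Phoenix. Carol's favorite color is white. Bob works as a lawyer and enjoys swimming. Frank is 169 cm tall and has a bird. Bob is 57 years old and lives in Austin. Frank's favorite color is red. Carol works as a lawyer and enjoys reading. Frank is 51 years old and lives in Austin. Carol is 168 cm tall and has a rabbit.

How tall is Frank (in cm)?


Frank is 169 cm tall

169


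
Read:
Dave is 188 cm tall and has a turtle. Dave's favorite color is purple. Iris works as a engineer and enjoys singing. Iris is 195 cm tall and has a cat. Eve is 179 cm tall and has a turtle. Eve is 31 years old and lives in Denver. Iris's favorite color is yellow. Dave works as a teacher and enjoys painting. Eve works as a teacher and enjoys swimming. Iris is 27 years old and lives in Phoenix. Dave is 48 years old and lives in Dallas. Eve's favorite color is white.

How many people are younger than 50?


Filter: 3

3


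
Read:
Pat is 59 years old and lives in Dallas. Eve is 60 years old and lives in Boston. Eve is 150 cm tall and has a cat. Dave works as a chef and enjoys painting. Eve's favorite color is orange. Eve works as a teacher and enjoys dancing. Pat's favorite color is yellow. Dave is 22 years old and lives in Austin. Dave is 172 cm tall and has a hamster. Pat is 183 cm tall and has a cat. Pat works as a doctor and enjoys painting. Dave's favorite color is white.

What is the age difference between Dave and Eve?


|22 - 60| = 38

38


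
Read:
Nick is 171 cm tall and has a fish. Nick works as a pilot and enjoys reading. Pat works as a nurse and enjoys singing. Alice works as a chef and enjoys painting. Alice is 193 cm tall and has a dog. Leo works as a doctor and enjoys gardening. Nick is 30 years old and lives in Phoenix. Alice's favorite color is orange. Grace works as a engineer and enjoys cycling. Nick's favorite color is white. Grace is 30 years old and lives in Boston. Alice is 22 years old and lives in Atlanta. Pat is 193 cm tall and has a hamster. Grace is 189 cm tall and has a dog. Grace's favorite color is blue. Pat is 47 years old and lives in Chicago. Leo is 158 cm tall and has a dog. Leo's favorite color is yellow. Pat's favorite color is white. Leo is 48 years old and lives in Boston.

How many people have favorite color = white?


Count: 2

2


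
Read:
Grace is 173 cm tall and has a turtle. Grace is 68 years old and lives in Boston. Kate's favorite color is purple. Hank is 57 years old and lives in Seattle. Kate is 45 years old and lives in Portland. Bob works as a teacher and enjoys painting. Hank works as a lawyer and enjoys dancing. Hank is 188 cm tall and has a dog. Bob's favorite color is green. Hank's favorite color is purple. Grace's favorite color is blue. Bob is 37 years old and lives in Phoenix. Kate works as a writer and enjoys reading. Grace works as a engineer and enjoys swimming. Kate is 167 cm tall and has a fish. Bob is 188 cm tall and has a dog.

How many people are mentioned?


People: Grace, Kate, Bob, Hank. Count = 4

4


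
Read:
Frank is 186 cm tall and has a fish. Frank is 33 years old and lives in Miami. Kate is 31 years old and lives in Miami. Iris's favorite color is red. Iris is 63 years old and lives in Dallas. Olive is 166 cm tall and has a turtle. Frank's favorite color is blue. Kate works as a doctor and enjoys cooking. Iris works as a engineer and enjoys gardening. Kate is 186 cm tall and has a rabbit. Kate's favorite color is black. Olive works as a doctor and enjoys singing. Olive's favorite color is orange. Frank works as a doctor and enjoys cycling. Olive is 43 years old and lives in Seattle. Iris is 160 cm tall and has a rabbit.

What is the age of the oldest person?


Oldest: Iris at 63

63


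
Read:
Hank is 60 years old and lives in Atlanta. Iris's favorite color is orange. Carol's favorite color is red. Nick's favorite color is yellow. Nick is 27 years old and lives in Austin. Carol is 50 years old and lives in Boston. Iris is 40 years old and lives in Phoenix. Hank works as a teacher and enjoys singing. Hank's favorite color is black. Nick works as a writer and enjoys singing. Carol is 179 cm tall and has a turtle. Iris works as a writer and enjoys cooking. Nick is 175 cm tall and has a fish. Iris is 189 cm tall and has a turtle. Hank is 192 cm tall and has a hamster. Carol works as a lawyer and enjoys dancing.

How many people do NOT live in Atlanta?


Not in Atlanta: 3

3


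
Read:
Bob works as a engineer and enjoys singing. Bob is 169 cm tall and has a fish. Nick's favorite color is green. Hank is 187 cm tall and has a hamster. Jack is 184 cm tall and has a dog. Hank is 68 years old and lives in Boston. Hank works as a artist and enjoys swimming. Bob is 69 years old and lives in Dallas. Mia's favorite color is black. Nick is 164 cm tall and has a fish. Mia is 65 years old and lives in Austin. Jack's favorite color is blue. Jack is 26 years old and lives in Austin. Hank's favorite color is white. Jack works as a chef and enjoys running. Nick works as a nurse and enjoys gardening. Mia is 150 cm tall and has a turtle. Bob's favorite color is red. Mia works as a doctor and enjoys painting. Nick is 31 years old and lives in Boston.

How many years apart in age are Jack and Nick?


26 vs 31, diff = 5

5


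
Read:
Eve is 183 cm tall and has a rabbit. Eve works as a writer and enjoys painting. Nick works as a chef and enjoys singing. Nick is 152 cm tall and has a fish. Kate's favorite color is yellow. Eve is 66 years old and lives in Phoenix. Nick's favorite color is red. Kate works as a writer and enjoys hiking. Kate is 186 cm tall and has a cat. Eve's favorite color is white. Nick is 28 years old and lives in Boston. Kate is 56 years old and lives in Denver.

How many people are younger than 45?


Filter: 1

1


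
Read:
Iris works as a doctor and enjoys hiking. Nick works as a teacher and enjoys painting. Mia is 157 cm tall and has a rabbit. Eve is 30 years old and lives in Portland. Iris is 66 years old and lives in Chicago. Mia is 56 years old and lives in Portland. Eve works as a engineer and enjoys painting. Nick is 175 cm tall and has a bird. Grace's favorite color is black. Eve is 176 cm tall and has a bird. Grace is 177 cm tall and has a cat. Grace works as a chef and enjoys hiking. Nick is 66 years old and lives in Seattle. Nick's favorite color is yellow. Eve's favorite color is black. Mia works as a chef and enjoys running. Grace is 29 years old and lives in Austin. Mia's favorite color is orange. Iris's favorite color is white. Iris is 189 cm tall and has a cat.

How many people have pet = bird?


Count: 2

2


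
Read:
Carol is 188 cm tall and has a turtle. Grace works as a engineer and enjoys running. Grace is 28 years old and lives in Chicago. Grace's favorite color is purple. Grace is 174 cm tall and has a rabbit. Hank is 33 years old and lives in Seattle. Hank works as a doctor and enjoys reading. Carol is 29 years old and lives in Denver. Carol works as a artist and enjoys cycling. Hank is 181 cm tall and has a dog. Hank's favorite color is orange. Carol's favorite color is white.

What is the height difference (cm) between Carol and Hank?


|188 - 181| = 7

7


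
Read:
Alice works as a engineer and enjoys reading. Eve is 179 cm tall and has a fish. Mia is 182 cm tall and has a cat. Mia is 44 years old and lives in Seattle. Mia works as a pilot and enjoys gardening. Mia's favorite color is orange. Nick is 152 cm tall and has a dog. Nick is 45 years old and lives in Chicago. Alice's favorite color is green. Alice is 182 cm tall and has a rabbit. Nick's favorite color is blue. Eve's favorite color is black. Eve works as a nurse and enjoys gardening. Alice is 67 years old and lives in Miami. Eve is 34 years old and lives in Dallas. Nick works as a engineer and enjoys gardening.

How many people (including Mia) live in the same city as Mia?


Mia lives in Seattle. Count = 1

1


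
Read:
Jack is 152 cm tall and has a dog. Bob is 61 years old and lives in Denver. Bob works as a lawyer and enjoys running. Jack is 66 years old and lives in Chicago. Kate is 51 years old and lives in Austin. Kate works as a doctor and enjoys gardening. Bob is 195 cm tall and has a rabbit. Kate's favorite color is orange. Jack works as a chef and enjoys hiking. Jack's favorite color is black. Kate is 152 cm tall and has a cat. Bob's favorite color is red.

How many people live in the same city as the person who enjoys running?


Person with hobby running is Bob, city Denver. Count = 1

1


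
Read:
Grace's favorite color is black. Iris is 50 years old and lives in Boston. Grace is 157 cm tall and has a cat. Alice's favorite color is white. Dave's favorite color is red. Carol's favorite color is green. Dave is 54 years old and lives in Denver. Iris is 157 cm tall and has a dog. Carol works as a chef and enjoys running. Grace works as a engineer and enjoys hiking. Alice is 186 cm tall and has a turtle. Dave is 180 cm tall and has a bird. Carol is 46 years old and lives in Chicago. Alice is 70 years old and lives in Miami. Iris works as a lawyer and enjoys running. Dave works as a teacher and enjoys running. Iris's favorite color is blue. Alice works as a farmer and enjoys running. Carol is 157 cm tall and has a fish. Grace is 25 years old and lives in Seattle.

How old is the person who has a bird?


Person with bird is Dave, age 54

54
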